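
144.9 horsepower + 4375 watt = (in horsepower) 1 horsepower = 745.69987 W, so 144.9 horsepower = 144.9 * 745.69987 = 108051.91 W. 4375 watt = 4375 W. Sum: 108051.91 + 4375 = 112426.91 W. 1 horsepower = 745.69987 W, so 112426.91 W = 112426.91 / 745.69987 = 150.76697 horsepower ≈ 150.8 horsepower (4 s.f.). Final answer: 150.8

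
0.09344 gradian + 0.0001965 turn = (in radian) 1 gradian = 0.015707963 rad, so 0.09344 gradian = 0.09344 * 0.015707963 = 0.0014677521 rad. 1 turn = 6.2831853 rad, so 0.0001965 turn = 0.0001965 * 6.2831853 = 0.0012346459 rad. Sum: 0.0014677521 + 0.0012346459 = 0.002702398 rad. 0.002702398 rad = 0.002702398 radian ≈ 0.002702 radian (4 s.f.). Final answer: 0.002702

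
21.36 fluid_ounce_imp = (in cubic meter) 1 fluid_ounce_imp = 2.8413063e-05 m^3, so 21.36 fluid_ounce_imp = 21.36 * 2.8413063e-05 = 0.00060690302 m^3. 0.00060690302 m^3 = 0.00060690302 cubic meter ≈ 0.0006069 cubic meter (4 s.f.). Final answer: 0.0006069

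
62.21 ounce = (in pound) 1 ounce = 0.028349523 kg, so 62.21 ounce = 62.21 * 0.028349523 = 1.7636238 kg. 1 pound = 0.45359237 kg, so 1.7636238 kg = 1.7636238 / 0.45359237 = 3.888125 pound ≈ 3.888 pound (4 s.f.). Final answer: 3.888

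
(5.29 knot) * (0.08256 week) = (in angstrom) 1.359e+15. Check: 1 knot = 0.51444444 m/s, so 5.29 knot = 5.29 * 0.51444444 = 2.7214111 m/s. 1 week = 604800 s, so 0.08256 week = 0.08256 * 604800 = 49932.288 s. Combine: 2.7214111 m/s * 49932.288 s = 135886.28 m. 1 angstrom = 1e-10 m, so 135886.28 m = 135886.28 / 1e-10 = 1.3588628e+15 angstrom ≈ 1.359e+15 angstrom (4 s.f.).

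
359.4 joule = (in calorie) 359.4 joule = 359.4 J. 1 calorie = 4.184 J, so 359.4 J = 359.4 / 4.184 = 85.898662 calorie ≈ 85.9 calorie (4 s.f.). Final answer: 85.9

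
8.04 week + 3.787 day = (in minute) 1 week = 604800 s, so 8.04 week = 8.04 * 604800 = 4862592 s. 1 day = 86400 s, so 3.787 day = 3.787 * 86400 = 327196.8 s. Sum: 4862592 + 327196.8 = 5189788.8 s. 1 minute = 60 s, so 5189788.8 s = 5189788.8 / 60 = 86496.48 minute ≈ 8.65e+04 minute (4 s.f.). Final answer: 8.65e+04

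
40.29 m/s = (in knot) 78.32. Check: 1 knot = 0.51444444 m/s, so 40.29 m/s = 40.29 / 0.51444444 = 78.317495 knot ≈ 78.32 knot (4 s.f.).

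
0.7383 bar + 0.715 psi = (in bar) 1 bar = 100000 Pa, so 0.7383 bar = 0.7383 * 100000 = 73830 Pa. 1 psi = 6894.7573 Pa, so 0.715 psi = 0.715 * 6894.7573 = 4929.7515 Pa. Sum: 73830 + 4929.7515 = 78759.751 Pa. 1 bar = 100000 Pa, so 78759.751 Pa = 78759.751 / 100000 = 0.78759751 bar ≈ 0.7876 bar (4 s.f.). Final answer: 0.7876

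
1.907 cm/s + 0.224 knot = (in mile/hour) 0.3004. Check: 1 cm/s = 0.01 m/s, so 1.907 cm/s = 1.907 * 0.01 = 0.01907 m/s. 1 knot = 0.51444444 m/s, so 0.224 knot = 0.224 * 0.51444444 = 0.11523556 m/s. Sum: 0.01907 + 0.11523556 = 0.13430556 m/s. 1 mile/hour = 0.44704 m/s, so 0.13430556 m/s = 0.13430556 / 0.44704 = 0.30043297 mile/hour ≈ 0.3004 mile/hour (4 s.f.).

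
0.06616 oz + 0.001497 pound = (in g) 1 oz = 0.028349523 kg, so 0.06616 oz = 0.06616 * 0.028349523 = 0.0018756044 kg. 1 pound = 0.45359237 kg, so 0.001497 pound = 0.001497 * 0.45359237 = 0.00067902778 kg. Sum: 0.0018756044 + 0.00067902778 = 0.0025546322 kg. 1 g = 0.001 kg, so 0.0025546322 kg = 0.0025546322 / 0.001 = 2.5546322 g ≈ 2.555 g (4 s.f.). Final answer: 2.555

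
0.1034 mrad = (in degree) 1 mrad = 0.001 rad, so 0.1034 mrad = 0.1034 * 0.001 = 0.0001034 rad. 1 degree = 0.017453293 rad, so 0.0001034 rad = 0.0001034 / 0.017453293 = 0.0059243836 degree ≈ 0.005924 degree (4 s.f.). Final answer: 0.005924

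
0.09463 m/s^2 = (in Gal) 9.463. Check: 1 Gal = 0.01 m/s^2, so 0.09463 m/s^2 = 0.09463 / 0.01 = 9.463 Gal.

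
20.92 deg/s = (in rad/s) 1 deg/s = 0.017453293 rad/s, so 20.92 deg/s = 20.92 * 0.017453293 = 0.36512288 rad/s. Result: 0.36512288 rad/s ≈ 0.3651 rad/s (4 s.f.). Final answer: 0.3651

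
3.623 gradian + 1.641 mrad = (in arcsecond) 1 gradian = 0.015707963 rad, so 3.623 gradian = 3.623 * 0.015707963 = 0.056909951 rad. 1 mrad = 0.001 rad, so 1.641 mrad = 1.641 * 0.001 = 0.001641 rad. Sum: 0.056909951 + 0.001641 = 0.058550951 rad. 1 arcsecond = 4.8481368e-06 rad, so 0.058550951 rad = 0.058550951 / 4.8481368e-06 = 12077.001 arcsecond ≈ 1.208e+04 arcsecond (4 s.f.). Final answer: 1.208e+04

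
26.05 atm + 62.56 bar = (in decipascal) 1 atm = 101325 Pa, so 26.05 atm = 26.05 * 101325 = 2639516.2 Pa. 1 bar = 100000 Pa, so 62.56 bar = 62.56 * 100000 = 6256000 Pa. Sum: 2639516.2 + 6256000 = 8895516.2 Pa. 1 decipascal = 0.1 Pa, so 8895516.2 Pa = 8895516.2 / 0.1 = 88955162 decipascal ≈ 8.896e+07 decipascal (4 s.f.). Final answer: 8.896e+07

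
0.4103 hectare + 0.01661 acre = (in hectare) 0.417. Check: 1 hectare = 10000 m^2, so 0.4103 hectare = 0.4103 * 10000 = 4103 m^2. 1 acre = 4046.8564 m^2, so 0.01661 acre = 0.01661 * 4046.8564 = 67.218285 m^2. Sum: 4103 + 67.218285 = 4170.2183 m^2. 1 hectare = 10000 m^2, so 4170.2183 m^2 = 4170.2183 / 10000 = 0.41702183 hectare ≈ 0.417 hectare (4 s.f.).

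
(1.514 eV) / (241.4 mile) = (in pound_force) 1.404e-25. Check: 1 eV = 1.6021766e-19 J, so 1.514 eV = 1.514 * 1.6021766e-19 = 2.4256954e-19 J. 1 mile = 1609.344 m, so 241.4 mile = 241.4 * 1609.344 = 388495.64 m. Combine: 2.4256954e-19 J / 388495.64 m = 6.2438163e-25 N. 1 pound_force = 4.4482216 N, so 6.2438163e-25 N = 6.2438163e-25 / 4.4482216 = 1.4036657e-25 pound_force ≈ 1.404e-25 pound_force (4 s.f.).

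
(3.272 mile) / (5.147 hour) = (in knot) 1 mile = 1609.344 m, so 3.272 mile = 3.272 * 1609.344 = 5265.7736 m. 1 hour = 3600 s, so 5.147 hour = 5.147 * 3600 = 18529.2 s. Combine: 5265.7736 m / 18529.2 s = 0.28418785 m/s. 1 knot = 0.51444444 m/s, so 0.28418785 m/s = 0.28418785 / 0.51444444 = 0.55241699 knot ≈ 0.5524 knot (4 s.f.). Final answer: 0.5524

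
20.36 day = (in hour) 488.6. Check: 1 day = 86400 s, so 20.36 day = 20.36 * 86400 = 1759104 s. 1 hour = 3600 s, so 1759104 s = 1759104 / 3600 = 488.64 hour ≈ 488.6 hour (4 s.f.).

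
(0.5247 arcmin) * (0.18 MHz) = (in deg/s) 1574. Check: 1 arcmin = 0.00029088821 rad, so 0.5247 arcmin = 0.5247 * 0.00029088821 = 0.00015262904 rad. 1 MHz = 1000000 Hz, so 0.18 MHz = 0.18 * 1000000 = 180000 Hz. Combine: 0.00015262904 rad * 180000 Hz = 27.473228 rad/s. 1 deg/s = 0.017453293 rad/s, so 27.473228 rad/s = 27.473228 / 0.017453293 = 1574.1 deg/s ≈ 1574 deg/s (4 s.f.).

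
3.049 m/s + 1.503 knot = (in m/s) 3.049 m/s is already in m/s. 1 knot = 0.51444444 m/s, so 1.503 knot = 1.503 * 0.51444444 = 0.77321 m/s. Sum: 3.049 + 0.77321 = 3.82221 m/s. Result: 3.82221 m/s ≈ 3.822 m/s (4 s.f.). Final answer: 3.822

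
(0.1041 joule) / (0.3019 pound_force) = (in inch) 0.1041 joule = 0.1041 J. 1 pound_force = 4.4482216 N, so 0.3019 pound_force = 0.3019 * 4.4482216 = 1.3429181 N. Combine: 0.1041 J / 1.3429181 N = 0.077517757 m. 1 inch = 0.0254 m, so 0.077517757 m = 0.077517757 / 0.0254 = 3.0518802 inch ≈ 3.052 inch (4 s.f.). Final answer: 3.052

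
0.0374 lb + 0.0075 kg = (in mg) 1 lb = 0.45359237 kg, so 0.0374 lb = 0.0374 * 0.45359237 = 0.016964355 kg. 0.0075 kg is already in kg. Sum: 0.016964355 + 0.0075 = 0.024464355 kg. 1 mg = 1e-06 kg, so 0.024464355 kg = 0.024464355 / 1e-06 = 24464.355 mg ≈ 2.446e+04 mg (4 s.f.). Final answer: 2.446e+04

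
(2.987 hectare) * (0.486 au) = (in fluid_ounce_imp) 7.643e+19. Check: 1 hectare = 10000 m^2, so 2.987 hectare = 2.987 * 10000 = 29870 m^2. 1 au = 1.4959787e+11 m, so 0.486 au = 0.486 * 1.4959787e+11 = 7.2704565e+10 m. Combine: 29870 m^2 * 7.2704565e+10 m = 2.1716854e+15 m^3. 1 fluid_ounce_imp = 2.8413063e-05 m^3, so 2.1716854e+15 m^3 = 2.1716854e+15 / 2.8413063e-05 = 7.6432639e+19 fluid_ounce_imp ≈ 7.643e+19 fluid_ounce_imp (4 s.f.).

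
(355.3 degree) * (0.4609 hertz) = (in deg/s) 1 degree = 0.017453293 rad, so 355.3 degree = 355.3 * 0.017453293 = 6.2011548 rad. 0.4609 hertz = 0.4609 Hz. Combine: 6.2011548 rad * 0.4609 Hz = 2.8581123 rad/s. 1 deg/s = 0.017453293 rad/s, so 2.8581123 rad/s = 2.8581123 / 0.017453293 = 163.75777 deg/s ≈ 163.8 deg/s (4 s.f.). Final answer: 163.8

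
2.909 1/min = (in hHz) 0.0004848. Check: 1 1/min = 0.016666667 Hz, so 2.909 1/min = 2.909 * 0.016666667 = 0.048483333 Hz. 1 hHz = 100 Hz, so 0.048483333 Hz = 0.048483333 / 100 = 0.00048483333 hHz ≈ 0.0004848 hHz (4 s.f.).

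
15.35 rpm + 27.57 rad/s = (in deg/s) 1 rpm = 0.10471976 rad/s, so 15.35 rpm = 15.35 * 0.10471976 = 1.6074482 rad/s. 27.57 rad/s is already in rad/s. Sum: 1.6074482 + 27.57 = 29.177448 rad/s. 1 deg/s = 0.017453293 rad/s, so 29.177448 rad/s = 29.177448 / 0.017453293 = 1671.7446 deg/s ≈ 1672 deg/s (4 s.f.). Final answer: 1672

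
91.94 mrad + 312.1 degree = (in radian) 1 mrad = 0.001 rad, so 91.94 mrad = 91.94 * 0.001 = 0.09194 rad. 1 degree = 0.017453293 rad, so 312.1 degree = 312.1 * 0.017453293 = 5.4471726 rad. Sum: 0.09194 + 5.4471726 = 5.5391126 rad. 5.5391126 rad = 5.5391126 radian ≈ 5.539 radian (4 s.f.). Final answer: 5.539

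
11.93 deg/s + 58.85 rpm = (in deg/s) 1 deg/s = 0.017453293 rad/s, so 11.93 deg/s = 11.93 * 0.017453293 = 0.20821778 rad/s. 1 rpm = 0.10471976 rad/s, so 58.85 rpm = 58.85 * 0.10471976 = 6.1627576 rad/s. Sum: 0.20821778 + 6.1627576 = 6.3709754 rad/s. 1 deg/s = 0.017453293 rad/s, so 6.3709754 rad/s = 6.3709754 / 0.017453293 = 365.03 deg/s ≈ 365 deg/s (4 s.f.). Final answer: 365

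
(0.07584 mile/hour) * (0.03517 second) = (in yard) 0.001304. Check: 1 mile/hour = 0.44704 m/s, so 0.07584 mile/hour = 0.07584 * 0.44704 = 0.033903514 m/s. 0.03517 second = 0.03517 s. Combine: 0.033903514 m/s * 0.03517 s = 0.0011923866 m. 1 yard = 0.9144 m, so 0.0011923866 m = 0.0011923866 / 0.9144 = 0.0013040098 yard ≈ 0.001304 yard (4 s.f.).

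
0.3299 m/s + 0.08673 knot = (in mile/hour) 0.3299 m/s is already in m/s. 1 knot = 0.51444444 m/s, so 0.08673 knot = 0.08673 * 0.51444444 = 0.044617767 m/s. Sum: 0.3299 + 0.044617767 = 0.37451777 m/s. 1 mile/hour = 0.44704 m/s, so 0.37451777 m/s = 0.37451777 / 0.44704 = 0.83777238 mile/hour ≈ 0.8378 mile/hour (4 s.f.). Final answer: 0.8378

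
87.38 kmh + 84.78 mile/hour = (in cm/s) 6217. Check: 1 kmh = 0.27777778 m/s, so 87.38 kmh = 87.38 * 0.27777778 = 24.272222 m/s. 1 mile/hour = 0.44704 m/s, so 84.78 mile/hour = 84.78 * 0.44704 = 37.900051 m/s. Sum: 24.272222 + 37.900051 = 62.172273 m/s. 1 cm/s = 0.01 m/s, so 62.172273 m/s = 62.172273 / 0.01 = 6217.2273 cm/s ≈ 6217 cm/s (4 s.f.).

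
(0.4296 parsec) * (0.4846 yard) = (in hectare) 5.874e+11. Check: 1 parsec = 3.0856776e+16 m, so 0.4296 parsec = 0.4296 * 3.0856776e+16 = 1.3256071e+16 m. 1 yard = 0.9144 m, so 0.4846 yard = 0.4846 * 0.9144 = 0.44311824 m. Combine: 1.3256071e+16 m * 0.44311824 m = 5.8740068e+15 m^2. 1 hectare = 10000 m^2, so 5.8740068e+15 m^2 = 5.8740068e+15 / 10000 = 5.8740068e+11 hectare ≈ 5.874e+11 hectare (4 s.f.).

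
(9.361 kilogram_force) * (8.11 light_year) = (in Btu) 1 kilogram_force = 9.80665 N, so 9.361 kilogram_force = 9.361 * 9.80665 = 91.800051 N. 1 light_year = 9.4607305e+15 m, so 8.11 light_year = 8.11 * 9.4607305e+15 = 7.6726524e+16 m. Combine: 91.800051 N * 7.6726524e+16 m = 7.0434988e+18 J. 1 Btu = 1055.0559 J, so 7.0434988e+18 J = 7.0434988e+18 / 1055.0559 = 6.6759488e+15 Btu ≈ 6.676e+15 Btu (4 s.f.). Final answer: 6.676e+15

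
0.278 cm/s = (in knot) 0.005404. Check: 1 cm/s = 0.01 m/s, so 0.278 cm/s = 0.278 * 0.01 = 0.00278 m/s. 1 knot = 0.51444444 m/s, so 0.00278 m/s = 0.00278 / 0.51444444 = 0.0054038877 knot ≈ 0.005404 knot (4 s.f.).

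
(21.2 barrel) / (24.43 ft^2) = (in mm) 1485. Check: 1 barrel = 0.15898729 m^3, so 21.2 barrel = 21.2 * 0.15898729 = 3.3705307 m^3. 1 ft^2 = 0.09290304 m^2, so 24.43 ft^2 = 24.43 * 0.09290304 = 2.2696213 m^2. Combine: 3.3705307 m^3 / 2.2696213 m^2 = 1.485063 m. 1 mm = 0.001 m, so 1.485063 m = 1.485063 / 0.001 = 1485.063 mm ≈ 1485 mm (4 s.f.).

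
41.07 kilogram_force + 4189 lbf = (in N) 1 kilogram_force = 9.80665 N, so 41.07 kilogram_force = 41.07 * 9.80665 = 402.75912 N. 1 lbf = 4.4482216 N, so 4189 lbf = 4189 * 4.4482216 = 18633.6 N. Sum: 402.75912 + 18633.6 = 19036.359 N. Result: 19036.359 N ≈ 1.904e+04 N (4 s.f.). Final answer: 1.904e+04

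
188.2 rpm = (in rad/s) 1 rpm = 0.10471976 rad/s, so 188.2 rpm = 188.2 * 0.10471976 = 19.708258 rad/s. Result: 19.708258 rad/s ≈ 19.71 rad/s (4 s.f.). Final answer: 19.71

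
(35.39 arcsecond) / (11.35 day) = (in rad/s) 1.75e-10. Check: 1 arcsecond = 4.8481368e-06 rad, so 35.39 arcsecond = 35.39 * 4.8481368e-06 = 0.00017157556 rad. 1 day = 86400 s, so 11.35 day = 11.35 * 86400 = 980640 s. Combine: 0.00017157556 rad / 980640 s = 1.7496284e-10 rad/s. Result: 1.7496284e-10 rad/s ≈ 1.75e-10 rad/s (4 s.f.).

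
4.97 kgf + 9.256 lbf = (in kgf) 1 kgf = 9.80665 N, so 4.97 kgf = 4.97 * 9.80665 = 48.73905 N. 1 lbf = 4.4482216 N, so 9.256 lbf = 9.256 * 4.4482216 = 41.172739 N. Sum: 48.73905 + 41.172739 = 89.91179 N. 1 kgf = 9.80665 N, so 89.91179 N = 89.91179 / 9.80665 = 9.168451 kgf ≈ 9.168 kgf (4 s.f.). Final answer: 9.168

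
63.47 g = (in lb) 1 g = 0.001 kg, so 63.47 g = 63.47 * 0.001 = 0.06347 kg. 1 lb = 0.45359237 kg, so 0.06347 kg = 0.06347 / 0.45359237 = 0.1399274 lb ≈ 0.1399 lb (4 s.f.). Final answer: 0.1399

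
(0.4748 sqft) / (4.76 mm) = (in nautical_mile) 1 sqft = 0.09290304 m^2, so 0.4748 sqft = 0.4748 * 0.09290304 = 0.044110363 m^2. 1 mm = 0.001 m, so 4.76 mm = 4.76 * 0.001 = 0.00476 m. Combine: 0.044110363 m^2 / 0.00476 m = 9.2668831 m. 1 nautical_mile = 1852 m, so 9.2668831 m = 9.2668831 / 1852 = 0.0050037166 nautical_mile ≈ 0.005004 nautical_mile (4 s.f.). Final answer: 0.005004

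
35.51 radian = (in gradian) 35.51 radian = 35.51 rad. 1 gradian = 0.015707963 rad, so 35.51 rad = 35.51 / 0.015707963 = 2260.6368 gradian ≈ 2261 gradian (4 s.f.). Final answer: 2261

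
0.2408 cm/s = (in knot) 0.004681. Check: 1 cm/s = 0.01 m/s, so 0.2408 cm/s = 0.2408 * 0.01 = 0.002408 m/s. 1 knot = 0.51444444 m/s, so 0.002408 m/s = 0.002408 / 0.51444444 = 0.0046807775 knot ≈ 0.004681 knot (4 s.f.).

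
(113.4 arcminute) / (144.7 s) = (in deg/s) 0.01306. Check: 1 arcminute = 0.00029088821 rad, so 113.4 arcminute = 113.4 * 0.00029088821 = 0.032986723 rad. 144.7 s is already in s. Combine: 0.032986723 rad / 144.7 s = 0.00022796629 rad/s. 1 deg/s = 0.017453293 rad/s, so 0.00022796629 rad/s = 0.00022796629 / 0.017453293 = 0.013061507 deg/s ≈ 0.01306 deg/s (4 s.f.).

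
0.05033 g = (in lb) 1 g = 0.001 kg, so 0.05033 g = 0.05033 * 0.001 = 5.033e-05 kg. 1 lb = 0.45359237 kg, so 5.033e-05 kg = 5.033e-05 / 0.45359237 = 0.00011095866 lb ≈ 0.000111 lb (4 s.f.). Final answer: 0.000111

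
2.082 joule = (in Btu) 0.001973. Check: 2.082 joule = 2.082 J. 1 Btu = 1055.0559 J, so 2.082 J = 2.082 / 1055.0559 = 0.0019733552 Btu ≈ 0.001973 Btu (4 s.f.).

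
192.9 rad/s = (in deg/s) 1 deg/s = 0.017453293 rad/s, so 192.9 rad/s = 192.9 / 0.017453293 = 11052.356 deg/s ≈ 1.105e+04 deg/s (4 s.f.). Final answer: 1.105e+04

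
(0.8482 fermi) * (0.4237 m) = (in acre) 8.881e-20. Check: 1 fermi = 1e-15 m, so 0.8482 fermi = 0.8482 * 1e-15 = 8.482e-16 m. 0.4237 m is already in m. Combine: 8.482e-16 m * 0.4237 m = 3.5938234e-16 m^2. 1 acre = 4046.8564 m^2, so 3.5938234e-16 m^2 = 3.5938234e-16 / 4046.8564 = 8.880531e-20 acre ≈ 8.881e-20 acre (4 s.f.).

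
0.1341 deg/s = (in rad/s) 0.00234. Check: 1 deg/s = 0.017453293 rad/s, so 0.1341 deg/s = 0.1341 * 0.017453293 = 0.0023404865 rad/s. Result: 0.0023404865 rad/s ≈ 0.00234 rad/s (4 s.f.).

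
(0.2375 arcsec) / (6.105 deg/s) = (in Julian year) 3.424e-13. Check: 1 arcsec = 4.8481368e-06 rad, so 0.2375 arcsec = 0.2375 * 4.8481368e-06 = 1.1514325e-06 rad. 1 deg/s = 0.017453293 rad/s, so 6.105 deg/s = 6.105 * 0.017453293 = 0.10655235 rad/s. Combine: 1.1514325e-06 rad / 0.10655235 rad/s = 1.0806261e-05 s. 1 Julian year = 31557600 s, so 1.0806261e-05 s = 1.0806261e-05 / 31557600 = 3.4242974e-13 Julian year ≈ 3.424e-13 Julian year (4 s.f.).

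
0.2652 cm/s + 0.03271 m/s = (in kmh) 0.1273. Check: 1 cm/s = 0.01 m/s, so 0.2652 cm/s = 0.2652 * 0.01 = 0.002652 m/s. 0.03271 m/s is already in m/s. Sum: 0.002652 + 0.03271 = 0.035362 m/s. 1 kmh = 0.27777778 m/s, so 0.035362 m/s = 0.035362 / 0.27777778 = 0.1273032 kmh ≈ 0.1273 kmh (4 s.f.).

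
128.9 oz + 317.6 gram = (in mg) 1 oz = 0.028349523 kg, so 128.9 oz = 128.9 * 0.028349523 = 3.6542535 kg. 1 gram = 0.001 kg, so 317.6 gram = 317.6 * 0.001 = 0.3176 kg. Sum: 3.6542535 + 0.3176 = 3.9718535 kg. 1 mg = 1e-06 kg, so 3.9718535 kg = 3.9718535 / 1e-06 = 3971853.5 mg ≈ 3.972e+06 mg (4 s.f.). Final answer: 3.972e+06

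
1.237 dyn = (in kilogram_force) 1.261e-06. Check: 1 dyn = 1e-05 N, so 1.237 dyn = 1.237 * 1e-05 = 1.237e-05 N. 1 kilogram_force = 9.80665 N, so 1.237e-05 N = 1.237e-05 / 9.80665 = 1.261389e-06 kilogram_force ≈ 1.261e-06 kilogram_force (4 s.f.).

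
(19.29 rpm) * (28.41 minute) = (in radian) 3443. Check: 1 rpm = 0.10471976 rad/s, so 19.29 rpm = 19.29 * 0.10471976 = 2.0200441 rad/s. 1 minute = 60 s, so 28.41 minute = 28.41 * 60 = 1704.6 s. Combine: 2.0200441 rad/s * 1704.6 s = 3443.3671 rad. 3443.3671 rad = 3443.3671 radian ≈ 3443 radian (4 s.f.).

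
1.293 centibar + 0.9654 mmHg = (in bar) 1 centibar = 1000 Pa, so 1.293 centibar = 1.293 * 1000 = 1293 Pa. 1 mmHg = 133.32237 Pa, so 0.9654 mmHg = 0.9654 * 133.32237 = 128.70941 Pa. Sum: 1293 + 128.70941 = 1421.7094 Pa. 1 bar = 100000 Pa, so 1421.7094 Pa = 1421.7094 / 100000 = 0.014217094 bar ≈ 0.01422 bar (4 s.f.). Final answer: 0.01422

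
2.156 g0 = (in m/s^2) 1 g0 = 9.80665 m/s^2, so 2.156 g0 = 2.156 * 9.80665 = 21.143137 m/s^2. Result: 21.143137 m/s^2 ≈ 21.14 m/s^2 (4 s.f.). Final answer: 21.14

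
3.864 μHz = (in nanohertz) 1 μHz = 1e-06 Hz, so 3.864 μHz = 3.864 * 1e-06 = 3.864e-06 Hz. 1 nanohertz = 1e-09 Hz, so 3.864e-06 Hz = 3.864e-06 / 1e-09 = 3864 nanohertz. Final answer: 3864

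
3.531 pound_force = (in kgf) 1 pound_force = 4.4482216 N, so 3.531 pound_force = 3.531 * 4.4482216 = 15.706671 N. 1 kgf = 9.80665 N, so 15.706671 N = 15.706671 / 9.80665 = 1.6016347 kgf ≈ 1.602 kgf (4 s.f.). Final answer: 1.602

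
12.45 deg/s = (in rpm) 2.075. Check: 1 deg/s = 0.017453293 rad/s, so 12.45 deg/s = 12.45 * 0.017453293 = 0.21729349 rad/s. 1 rpm = 0.10471976 rad/s, so 0.21729349 rad/s = 0.21729349 / 0.10471976 = 2.075 rpm.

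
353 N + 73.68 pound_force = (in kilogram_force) 353 N is already in N. 1 pound_force = 4.4482216 N, so 73.68 pound_force = 73.68 * 4.4482216 = 327.74497 N. Sum: 353 + 327.74497 = 680.74497 N. 1 kilogram_force = 9.80665 N, so 680.74497 N = 680.74497 / 9.80665 = 69.416668 kilogram_force ≈ 69.42 kilogram_force (4 s.f.). Final answer: 69.42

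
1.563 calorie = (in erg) 6.54e+07. Check: 1 calorie = 4.184 J, so 1.563 calorie = 1.563 * 4.184 = 6.539592 J. 1 erg = 1e-07 J, so 6.539592 J = 6.539592 / 1e-07 = 65395920 erg ≈ 6.54e+07 erg (4 s.f.).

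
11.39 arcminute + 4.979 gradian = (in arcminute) 1 arcminute = 0.00029088821 rad, so 11.39 arcminute = 11.39 * 0.00029088821 = 0.0033132167 rad. 1 gradian = 0.015707963 rad, so 4.979 gradian = 4.979 * 0.015707963 = 0.078209949 rad. Sum: 0.0033132167 + 0.078209949 = 0.081523166 rad. 1 arcminute = 0.00029088821 rad, so 0.081523166 rad = 0.081523166 / 0.00029088821 = 280.256 arcminute ≈ 280.3 arcminute (4 s.f.). Final answer: 280.3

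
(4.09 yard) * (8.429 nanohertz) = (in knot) 1 yard = 0.9144 m, so 4.09 yard = 4.09 * 0.9144 = 3.739896 m. 1 nanohertz = 1e-09 Hz, so 8.429 nanohertz = 8.429 * 1e-09 = 8.429e-09 Hz. Combine: 3.739896 m * 8.429e-09 Hz = 3.1523583e-08 m/s. 1 knot = 0.51444444 m/s, so 3.1523583e-08 m/s = 3.1523583e-08 / 0.51444444 = 6.1276944e-08 knot ≈ 6.128e-08 knot (4 s.f.). Final answer: 6.128e-08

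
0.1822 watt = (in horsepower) 0.1822 watt = 0.1822 W. 1 horsepower = 745.69987 W, so 0.1822 W = 0.1822 / 745.69987 = 0.00024433422 horsepower ≈ 0.0002443 horsepower (4 s.f.). Final answer: 0.0002443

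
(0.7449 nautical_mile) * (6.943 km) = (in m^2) 1 nautical_mile = 1852 m, so 0.7449 nautical_mile = 0.7449 * 1852 = 1379.5548 m. 1 km = 1000 m, so 6.943 km = 6.943 * 1000 = 6943 m. Combine: 1379.5548 m * 6943 m = 9578249 m^2. Result: 9578249 m^2 ≈ 9.578e+06 m^2 (4 s.f.). Final answer: 9.578e+06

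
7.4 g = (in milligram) 7400. Check: 1 g = 0.001 kg, so 7.4 g = 7.4 * 0.001 = 0.0074 kg. 1 milligram = 1e-06 kg, so 0.0074 kg = 0.0074 / 1e-06 = 7400 milligram.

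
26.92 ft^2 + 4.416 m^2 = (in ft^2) 74.45. Check: 1 ft^2 = 0.09290304 m^2, so 26.92 ft^2 = 26.92 * 0.09290304 = 2.5009498 m^2. 4.416 m^2 is already in m^2. Sum: 2.5009498 + 4.416 = 6.9169498 m^2. 1 ft^2 = 0.09290304 m^2, so 6.9169498 m^2 = 6.9169498 / 0.09290304 = 74.453428 ft^2 ≈ 74.45 ft^2 (4 s.f.).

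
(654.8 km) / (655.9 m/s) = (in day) 0.01155. Check: 1 km = 1000 m, so 654.8 km = 654.8 * 1000 = 654800 m. 655.9 m/s is already in m/s. Combine: 654800 m / 655.9 m/s = 998.32292 s. 1 day = 86400 s, so 998.32292 s = 998.32292 / 86400 = 0.011554663 day ≈ 0.01155 day (4 s.f.).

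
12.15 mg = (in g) 1 mg = 1e-06 kg, so 12.15 mg = 12.15 * 1e-06 = 1.215e-05 kg. 1 g = 0.001 kg, so 1.215e-05 kg = 1.215e-05 / 0.001 = 0.01215 g. Final answer: 0.01215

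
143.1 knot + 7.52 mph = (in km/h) 277.1. Check: 1 knot = 0.51444444 m/s, so 143.1 knot = 143.1 * 0.51444444 = 73.617 m/s. 1 mph = 0.44704 m/s, so 7.52 mph = 7.52 * 0.44704 = 3.3617408 m/s. Sum: 73.617 + 3.3617408 = 76.978741 m/s. 1 km/h = 0.27777778 m/s, so 76.978741 m/s = 76.978741 / 0.27777778 = 277.12347 km/h ≈ 277.1 km/h (4 s.f.).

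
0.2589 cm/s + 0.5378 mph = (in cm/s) 1 cm/s = 0.01 m/s, so 0.2589 cm/s = 0.2589 * 0.01 = 0.002589 m/s. 1 mph = 0.44704 m/s, so 0.5378 mph = 0.5378 * 0.44704 = 0.24041811 m/s. Sum: 0.002589 + 0.24041811 = 0.24300711 m/s. 1 cm/s = 0.01 m/s, so 0.24300711 m/s = 0.24300711 / 0.01 = 24.300711 cm/s ≈ 24.3 cm/s (4 s.f.). Final answer: 24.3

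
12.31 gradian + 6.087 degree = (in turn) 0.04768. Check: 1 gradian = 0.015707963 rad, so 12.31 gradian = 12.31 * 0.015707963 = 0.19336503 rad. 1 degree = 0.017453293 rad, so 6.087 degree = 6.087 * 0.017453293 = 0.10623819 rad. Sum: 0.19336503 + 0.10623819 = 0.29960322 rad. 1 turn = 6.2831853 rad, so 0.29960322 rad = 0.29960322 / 6.2831853 = 0.047683333 turn ≈ 0.04768 turn (4 s.f.).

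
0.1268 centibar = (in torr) 1 centibar = 1000 Pa, so 0.1268 centibar = 0.1268 * 1000 = 126.8 Pa. 1 torr = 133.32237 Pa, so 126.8 Pa = 126.8 / 133.32237 = 0.95107821 torr ≈ 0.9511 torr (4 s.f.). Final answer: 0.9511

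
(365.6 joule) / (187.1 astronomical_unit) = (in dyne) 365.6 joule = 365.6 J. 1 astronomical_unit = 1.4959787e+11 m, so 187.1 astronomical_unit = 187.1 * 1.4959787e+11 = 2.7989762e+13 m. Combine: 365.6 J / 2.7989762e+13 m = 1.3061919e-11 N. 1 dyne = 1e-05 N, so 1.3061919e-11 N = 1.3061919e-11 / 1e-05 = 1.3061919e-06 dyne ≈ 1.306e-06 dyne (4 s.f.). Final answer: 1.306e-06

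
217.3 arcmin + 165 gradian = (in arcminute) 9127. Check: 1 arcmin = 0.00029088821 rad, so 217.3 arcmin = 217.3 * 0.00029088821 = 0.063210008 rad. 1 gradian = 0.015707963 rad, so 165 gradian = 165 * 0.015707963 = 2.5918139 rad. Sum: 0.063210008 + 2.5918139 = 2.6550239 rad. 1 arcminute = 0.00029088821 rad, so 2.6550239 rad = 2.6550239 / 0.00029088821 = 9127.3 arcminute ≈ 9127 arcminute (4 s.f.).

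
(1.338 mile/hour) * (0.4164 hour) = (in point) 1 mile/hour = 0.44704 m/s, so 1.338 mile/hour = 1.338 * 0.44704 = 0.59813952 m/s. 1 hour = 3600 s, so 0.4164 hour = 0.4164 * 3600 = 1499.04 s. Combine: 0.59813952 m/s * 1499.04 s = 896.63507 m. 1 point = 0.00035277778 m, so 896.63507 m = 896.63507 / 0.00035277778 = 2541642.7 point ≈ 2.542e+06 point (4 s.f.). Final answer: 2.542e+06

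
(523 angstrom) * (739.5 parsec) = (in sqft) 1 angstrom = 1e-10 m, so 523 angstrom = 523 * 1e-10 = 5.23e-08 m. 1 parsec = 3.0856776e+16 m, so 739.5 parsec = 739.5 * 3.0856776e+16 = 2.2818586e+19 m. Combine: 5.23e-08 m * 2.2818586e+19 m = 1.193412e+12 m^2. 1 sqft = 0.09290304 m^2, so 1.193412e+12 m^2 = 1.193412e+12 / 0.09290304 = 1.284578e+13 sqft ≈ 1.285e+13 sqft (4 s.f.). Final answer: 1.285e+13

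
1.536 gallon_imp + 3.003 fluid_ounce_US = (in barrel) 1 gallon_imp = 0.00454609 m^3, so 1.536 gallon_imp = 1.536 * 0.00454609 = 0.0069827942 m^3. 1 fluid_ounce_US = 2.957353e-05 m^3, so 3.003 fluid_ounce_US = 3.003 * 2.957353e-05 = 8.8809309e-05 m^3. Sum: 0.0069827942 + 8.8809309e-05 = 0.0070716035 m^3. 1 barrel = 0.15898729 m^3, so 0.0070716035 m^3 = 0.0070716035 / 0.15898729 = 0.044479048 barrel ≈ 0.04448 barrel (4 s.f.). Final answer: 0.04448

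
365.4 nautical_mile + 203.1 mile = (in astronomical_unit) 1 nautical_mile = 1852 m, so 365.4 nautical_mile = 365.4 * 1852 = 676720.8 m. 1 mile = 1609.344 m, so 203.1 mile = 203.1 * 1609.344 = 326857.77 m. Sum: 676720.8 + 326857.77 = 1003578.6 m. 1 astronomical_unit = 1.4959787e+11 m, so 1003578.6 m = 1003578.6 / 1.4959787e+11 = 6.7085084e-06 astronomical_unit ≈ 6.709e-06 astronomical_unit (4 s.f.). Final answer: 6.709e-06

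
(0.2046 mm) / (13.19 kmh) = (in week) 9.233e-11. Check: 1 mm = 0.001 m, so 0.2046 mm = 0.2046 * 0.001 = 0.0002046 m. 1 kmh = 0.27777778 m/s, so 13.19 kmh = 13.19 * 0.27777778 = 3.6638889 m/s. Combine: 0.0002046 m / 3.6638889 m/s = 5.5842305e-05 s. 1 week = 604800 s, so 5.5842305e-05 s = 5.5842305e-05 / 604800 = 9.2331853e-11 week ≈ 9.233e-11 week (4 s.f.).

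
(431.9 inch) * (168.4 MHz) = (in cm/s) 1 inch = 0.0254 m, so 431.9 inch = 431.9 * 0.0254 = 10.97026 m. 1 MHz = 1000000 Hz, so 168.4 MHz = 168.4 * 1000000 = 1.684e+08 Hz. Combine: 10.97026 m * 1.684e+08 Hz = 1.8473918e+09 m/s. 1 cm/s = 0.01 m/s, so 1.8473918e+09 m/s = 1.8473918e+09 / 0.01 = 1.8473918e+11 cm/s ≈ 1.847e+11 cm/s (4 s.f.). Final answer: 1.847e+11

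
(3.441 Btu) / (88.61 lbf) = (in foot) 1 Btu = 1055.0559 J, so 3.441 Btu = 3.441 * 1055.0559 = 3630.4472 J. 1 lbf = 4.4482216 N, so 88.61 lbf = 88.61 * 4.4482216 = 394.15692 N. Combine: 3630.4472 J / 394.15692 N = 9.2106647 m. 1 foot = 0.3048 m, so 9.2106647 m = 9.2106647 / 0.3048 = 30.218716 foot ≈ 30.22 foot (4 s.f.). Final answer: 30.22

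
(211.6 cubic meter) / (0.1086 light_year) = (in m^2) 211.6 cubic meter = 211.6 m^3. 1 light_year = 9.4607305e+15 m, so 0.1086 light_year = 0.1086 * 9.4607305e+15 = 1.0274353e+15 m. Combine: 211.6 m^3 / 1.0274353e+15 m = 2.059497e-13 m^2. Result: 2.059497e-13 m^2 ≈ 2.059e-13 m^2 (4 s.f.). Final answer: 2.059e-13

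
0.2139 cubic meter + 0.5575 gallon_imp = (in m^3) 0.2139 cubic meter = 0.2139 m^3. 1 gallon_imp = 0.00454609 m^3, so 0.5575 gallon_imp = 0.5575 * 0.00454609 = 0.0025344452 m^3. Sum: 0.2139 + 0.0025344452 = 0.21643445 m^3. Result: 0.21643445 m^3 ≈ 0.2164 m^3 (4 s.f.). Final answer: 0.2164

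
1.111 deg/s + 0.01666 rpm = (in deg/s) 1.211. Check: 1 deg/s = 0.017453293 rad/s, so 1.111 deg/s = 1.111 * 0.017453293 = 0.019390608 rad/s. 1 rpm = 0.10471976 rad/s, so 0.01666 rpm = 0.01666 * 0.10471976 = 0.0017446311 rad/s. Sum: 0.019390608 + 0.0017446311 = 0.021135239 rad/s. 1 deg/s = 0.017453293 rad/s, so 0.021135239 rad/s = 0.021135239 / 0.017453293 = 1.21096 deg/s ≈ 1.211 deg/s (4 s.f.).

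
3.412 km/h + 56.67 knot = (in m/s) 1 km/h = 0.27777778 m/s, so 3.412 km/h = 3.412 * 0.27777778 = 0.94777778 m/s. 1 knot = 0.51444444 m/s, so 56.67 knot = 56.67 * 0.51444444 = 29.153567 m/s. Sum: 0.94777778 + 29.153567 = 30.101344 m/s. Result: 30.101344 m/s ≈ 30.1 m/s (4 s.f.). Final answer: 30.1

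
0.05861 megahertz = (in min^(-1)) 3.517e+06. Check: 1 megahertz = 1000000 Hz, so 0.05861 megahertz = 0.05861 * 1000000 = 58610 Hz. 1 min^(-1) = 0.016666667 Hz, so 58610 Hz = 58610 / 0.016666667 = 3516600 min^(-1) ≈ 3.517e+06 min^(-1) (4 s.f.).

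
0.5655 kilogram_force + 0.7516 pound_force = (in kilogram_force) 1 kilogram_force = 9.80665 N, so 0.5655 kilogram_force = 0.5655 * 9.80665 = 5.5456606 N. 1 pound_force = 4.4482216 N, so 0.7516 pound_force = 0.7516 * 4.4482216 = 3.3432834 N. Sum: 5.5456606 + 3.3432834 = 8.8889439 N. 1 kilogram_force = 9.80665 N, so 8.8889439 N = 8.8889439 / 9.80665 = 0.90642003 kilogram_force ≈ 0.9064 kilogram_force (4 s.f.). Final answer: 0.9064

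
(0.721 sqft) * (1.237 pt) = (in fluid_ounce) 0.9884. Check: 1 sqft = 0.09290304 m^2, so 0.721 sqft = 0.721 * 0.09290304 = 0.066983092 m^2. 1 pt = 0.00035277778 m, so 1.237 pt = 1.237 * 0.00035277778 = 0.00043638611 m. Combine: 0.066983092 m^2 * 0.00043638611 m = 2.9230491e-05 m^3. 1 fluid_ounce = 2.957353e-05 m^3, so 2.9230491e-05 m^3 = 2.9230491e-05 / 2.957353e-05 = 0.98840048 fluid_ounce ≈ 0.9884 fluid_ounce (4 s.f.).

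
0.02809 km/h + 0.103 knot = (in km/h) 0.2188. Check: 1 km/h = 0.27777778 m/s, so 0.02809 km/h = 0.02809 * 0.27777778 = 0.0078027778 m/s. 1 knot = 0.51444444 m/s, so 0.103 knot = 0.103 * 0.51444444 = 0.052987778 m/s. Sum: 0.0078027778 + 0.052987778 = 0.060790556 m/s. 1 km/h = 0.27777778 m/s, so 0.060790556 m/s = 0.060790556 / 0.27777778 = 0.218846 km/h ≈ 0.2188 km/h (4 s.f.).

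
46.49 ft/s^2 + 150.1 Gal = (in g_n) 1 ft/s^2 = 0.3048 m/s^2, so 46.49 ft/s^2 = 46.49 * 0.3048 = 14.170152 m/s^2. 1 Gal = 0.01 m/s^2, so 150.1 Gal = 150.1 * 0.01 = 1.501 m/s^2. Sum: 14.170152 + 1.501 = 15.671152 m/s^2. 1 g_n = 9.80665 m/s^2, so 15.671152 m/s^2 = 15.671152 / 9.80665 = 1.5980128 g_n ≈ 1.598 g_n (4 s.f.). Final answer: 1.598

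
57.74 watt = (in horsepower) 57.74 watt = 57.74 W. 1 horsepower = 745.69987 W, so 57.74 W = 57.74 / 745.69987 = 0.077430615 horsepower ≈ 0.07743 horsepower (4 s.f.). Final answer: 0.07743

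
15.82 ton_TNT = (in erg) 6.619e+17. Check: 1 ton_TNT = 4.184e+09 J, so 15.82 ton_TNT = 15.82 * 4.184e+09 = 6.619088e+10 J. 1 erg = 1e-07 J, so 6.619088e+10 J = 6.619088e+10 / 1e-07 = 6.619088e+17 erg ≈ 6.619e+17 erg (4 s.f.).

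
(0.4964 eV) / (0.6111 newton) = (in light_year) 1.376e-35. Check: 1 eV = 1.6021766e-19 J, so 0.4964 eV = 0.4964 * 1.6021766e-19 = 7.9532048e-20 J. 0.6111 newton = 0.6111 N. Combine: 7.9532048e-20 J / 0.6111 N = 1.3014572e-19 m. 1 light_year = 9.4607305e+15 m, so 1.3014572e-19 m = 1.3014572e-19 / 9.4607305e+15 = 1.3756413e-35 light_year ≈ 1.376e-35 light_year (4 s.f.).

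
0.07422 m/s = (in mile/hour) 1 mile/hour = 0.44704 m/s, so 0.07422 m/s = 0.07422 / 0.44704 = 0.16602541 mile/hour ≈ 0.166 mile/hour (4 s.f.). Final answer: 0.166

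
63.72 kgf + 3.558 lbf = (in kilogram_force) 1 kgf = 9.80665 N, so 63.72 kgf = 63.72 * 9.80665 = 624.87974 N. 1 lbf = 4.4482216 N, so 3.558 lbf = 3.558 * 4.4482216 = 15.826773 N. Sum: 624.87974 + 15.826773 = 640.70651 N. 1 kilogram_force = 9.80665 N, so 640.70651 N = 640.70651 / 9.80665 = 65.333882 kilogram_force ≈ 65.33 kilogram_force (4 s.f.). Final answer: 65.33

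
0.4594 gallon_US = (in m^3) 0.001739. Check: 1 gallon_US = 0.0037854118 m^3, so 0.4594 gallon_US = 0.4594 * 0.0037854118 = 0.0017390182 m^3. Result: 0.0017390182 m^3 ≈ 0.001739 m^3 (4 s.f.).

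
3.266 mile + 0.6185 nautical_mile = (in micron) 1 mile = 1609.344 m, so 3.266 mile = 3.266 * 1609.344 = 5256.1175 m. 1 nautical_mile = 1852 m, so 0.6185 nautical_mile = 0.6185 * 1852 = 1145.462 m. Sum: 5256.1175 + 1145.462 = 6401.5795 m. 1 micron = 1e-06 m, so 6401.5795 m = 6401.5795 / 1e-06 = 6.4015795e+09 micron ≈ 6.402e+09 micron (4 s.f.). Final answer: 6.402e+09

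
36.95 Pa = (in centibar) 1 centibar = 1000 Pa, so 36.95 Pa = 36.95 / 1000 = 0.03695 centibar. Final answer: 0.03695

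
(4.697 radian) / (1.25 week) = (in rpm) 4.697 radian = 4.697 rad. 1 week = 604800 s, so 1.25 week = 1.25 * 604800 = 756000 s. Combine: 4.697 rad / 756000 s = 6.212963e-06 rad/s. 1 rpm = 0.10471976 rad/s, so 6.212963e-06 rad/s = 6.212963e-06 / 0.10471976 = 5.9329426e-05 rpm ≈ 5.933e-05 rpm (4 s.f.). Final answer: 5.933e-05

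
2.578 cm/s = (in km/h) 1 cm/s = 0.01 m/s, so 2.578 cm/s = 2.578 * 0.01 = 0.02578 m/s. 1 km/h = 0.27777778 m/s, so 0.02578 m/s = 0.02578 / 0.27777778 = 0.092808 km/h ≈ 0.09281 km/h (4 s.f.). Final answer: 0.09281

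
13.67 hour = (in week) 1 hour = 3600 s, so 13.67 hour = 13.67 * 3600 = 49212 s. 1 week = 604800 s, so 49212 s = 49212 / 604800 = 0.081369048 week ≈ 0.08137 week (4 s.f.). Final answer: 0.08137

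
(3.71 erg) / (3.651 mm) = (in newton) 1 erg = 1e-07 J, so 3.71 erg = 3.71 * 1e-07 = 3.71e-07 J. 1 mm = 0.001 m, so 3.651 mm = 3.651 * 0.001 = 0.003651 m. Combine: 3.71e-07 J / 0.003651 m = 0.000101616 N. 0.000101616 N = 0.000101616 newton ≈ 0.0001016 newton (4 s.f.). Final answer: 0.0001016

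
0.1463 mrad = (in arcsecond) 1 mrad = 0.001 rad, so 0.1463 mrad = 0.1463 * 0.001 = 0.0001463 rad. 1 arcsecond = 4.8481368e-06 rad, so 0.0001463 rad = 0.0001463 / 4.8481368e-06 = 30.176541 arcsecond ≈ 30.18 arcsecond (4 s.f.). Final answer: 30.18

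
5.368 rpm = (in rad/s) 0.5621. Check: 1 rpm = 0.10471976 rad/s, so 5.368 rpm = 5.368 * 0.10471976 = 0.56213565 rad/s. Result: 0.56213565 rad/s ≈ 0.5621 rad/s (4 s.f.).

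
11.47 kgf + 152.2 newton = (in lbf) 1 kgf = 9.80665 N, so 11.47 kgf = 11.47 * 9.80665 = 112.48228 N. 152.2 newton = 152.2 N. Sum: 112.48228 + 152.2 = 264.68228 N. 1 lbf = 4.4482216 N, so 264.68228 N = 264.68228 / 4.4482216 = 59.502943 lbf ≈ 59.5 lbf (4 s.f.). Final answer: 59.5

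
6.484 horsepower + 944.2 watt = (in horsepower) 7.75. Check: 1 horsepower = 745.69987 W, so 6.484 horsepower = 6.484 * 745.69987 = 4835.118 W. 944.2 watt = 944.2 W. Sum: 4835.118 + 944.2 = 5779.318 W. 1 horsepower = 745.69987 W, so 5779.318 W = 5779.318 / 745.69987 = 7.7501931 horsepower ≈ 7.75 horsepower (4 s.f.).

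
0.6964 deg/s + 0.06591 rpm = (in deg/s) 1.092. Check: 1 deg/s = 0.017453293 rad/s, so 0.6964 deg/s = 0.6964 * 0.017453293 = 0.012154473 rad/s. 1 rpm = 0.10471976 rad/s, so 0.06591 rpm = 0.06591 * 0.10471976 = 0.0069020791 rad/s. Sum: 0.012154473 + 0.0069020791 = 0.019056552 rad/s. 1 deg/s = 0.017453293 rad/s, so 0.019056552 rad/s = 0.019056552 / 0.017453293 = 1.09186 deg/s ≈ 1.092 deg/s (4 s.f.).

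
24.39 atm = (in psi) 1 atm = 101325 Pa, so 24.39 atm = 24.39 * 101325 = 2471316.8 Pa. 1 psi = 6894.7573 Pa, so 2471316.8 Pa = 2471316.8 / 6894.7573 = 358.43419 psi ≈ 358.4 psi (4 s.f.). Final answer: 358.4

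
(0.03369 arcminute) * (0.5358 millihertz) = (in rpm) 5.014e-08. Check: 1 arcminute = 0.00029088821 rad, so 0.03369 arcminute = 0.03369 * 0.00029088821 = 9.8000237e-06 rad. 1 millihertz = 0.001 Hz, so 0.5358 millihertz = 0.5358 * 0.001 = 0.0005358 Hz. Combine: 9.8000237e-06 rad * 0.0005358 Hz = 5.2508527e-09 rad/s. 1 rpm = 0.10471976 rad/s, so 5.2508527e-09 rad/s = 5.2508527e-09 / 0.10471976 = 5.014195e-08 rpm ≈ 5.014e-08 rpm (4 s.f.).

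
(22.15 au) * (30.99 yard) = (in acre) 1 au = 1.4959787e+11 m, so 22.15 au = 22.15 * 1.4959787e+11 = 3.3135928e+12 m. 1 yard = 0.9144 m, so 30.99 yard = 30.99 * 0.9144 = 28.337256 m. Combine: 3.3135928e+12 m * 28.337256 m = 9.3898128e+13 m^2. 1 acre = 4046.8564 m^2, so 9.3898128e+13 m^2 = 9.3898128e+13 / 4046.8564 = 2.3202733e+10 acre ≈ 2.32e+10 acre (4 s.f.). Final answer: 2.32e+10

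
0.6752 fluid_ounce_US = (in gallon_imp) 0.004392. Check: 1 fluid_ounce_US = 2.957353e-05 m^3, so 0.6752 fluid_ounce_US = 0.6752 * 2.957353e-05 = 1.9968047e-05 m^3. 1 gallon_imp = 0.00454609 m^3, so 1.9968047e-05 m^3 = 1.9968047e-05 / 0.00454609 = 0.0043923563 gallon_imp ≈ 0.004392 gallon_imp (4 s.f.).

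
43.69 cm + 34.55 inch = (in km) 0.001314. Check: 1 cm = 0.01 m, so 43.69 cm = 43.69 * 0.01 = 0.4369 m. 1 inch = 0.0254 m, so 34.55 inch = 34.55 * 0.0254 = 0.87757 m. Sum: 0.4369 + 0.87757 = 1.31447 m. 1 km = 1000 m, so 1.31447 m = 1.31447 / 1000 = 0.00131447 km ≈ 0.001314 km (4 s.f.).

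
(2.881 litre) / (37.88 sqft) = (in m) 1 litre = 0.001 m^3, so 2.881 litre = 2.881 * 0.001 = 0.002881 m^3. 1 sqft = 0.09290304 m^2, so 37.88 sqft = 37.88 * 0.09290304 = 3.5191672 m^2. Combine: 0.002881 m^3 / 3.5191672 m^2 = 0.00081865961 m. Result: 0.00081865961 m ≈ 0.0008187 m (4 s.f.). Final answer: 0.0008187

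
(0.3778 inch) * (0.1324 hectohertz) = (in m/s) 0.1271. Check: 1 inch = 0.0254 m, so 0.3778 inch = 0.3778 * 0.0254 = 0.00959612 m. 1 hectohertz = 100 Hz, so 0.1324 hectohertz = 0.1324 * 100 = 13.24 Hz. Combine: 0.00959612 m * 13.24 Hz = 0.12705263 m/s. Result: 0.12705263 m/s ≈ 0.1271 m/s (4 s.f.).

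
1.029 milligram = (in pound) 2.269e-06. Check: 1 milligram = 1e-06 kg, so 1.029 milligram = 1.029 * 1e-06 = 1.029e-06 kg. 1 pound = 0.45359237 kg, so 1.029e-06 kg = 1.029e-06 / 0.45359237 = 2.2685567e-06 pound ≈ 2.269e-06 pound (4 s.f.).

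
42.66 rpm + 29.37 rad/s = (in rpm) 1 rpm = 0.10471976 rad/s, so 42.66 rpm = 42.66 * 0.10471976 = 4.4673448 rad/s. 29.37 rad/s is already in rad/s. Sum: 4.4673448 + 29.37 = 33.837345 rad/s. 1 rpm = 0.10471976 rad/s, so 33.837345 rad/s = 33.837345 / 0.10471976 = 323.12284 rpm ≈ 323.1 rpm (4 s.f.). Final answer: 323.1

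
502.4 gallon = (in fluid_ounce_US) 1 gallon = 0.0037854118 m^3, so 502.4 gallon = 502.4 * 0.0037854118 = 1.9017909 m^3. 1 fluid_ounce_US = 2.957353e-05 m^3, so 1.9017909 m^3 = 1.9017909 / 2.957353e-05 = 64307.2 fluid_ounce_US ≈ 6.431e+04 fluid_ounce_US (4 s.f.). Final answer: 6.431e+04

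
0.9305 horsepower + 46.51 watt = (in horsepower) 1 horsepower = 745.69987 W, so 0.9305 horsepower = 0.9305 * 745.69987 = 693.87373 W. 46.51 watt = 46.51 W. Sum: 693.87373 + 46.51 = 740.38373 W. 1 horsepower = 745.69987 W, so 740.38373 W = 740.38373 / 745.69987 = 0.99287094 horsepower ≈ 0.9929 horsepower (4 s.f.). Final answer: 0.9929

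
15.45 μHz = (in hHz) 1.545e-07. Check: 1 μHz = 1e-06 Hz, so 15.45 μHz = 15.45 * 1e-06 = 1.545e-05 Hz. 1 hHz = 100 Hz, so 1.545e-05 Hz = 1.545e-05 / 100 = 1.545e-07 hHz.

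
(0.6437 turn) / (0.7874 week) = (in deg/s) 0.0004866. Check: 1 turn = 6.2831853 rad, so 0.6437 turn = 0.6437 * 6.2831853 = 4.0444864 rad. 1 week = 604800 s, so 0.7874 week = 0.7874 * 604800 = 476219.52 s. Combine: 4.0444864 rad / 476219.52 s = 8.4929034e-06 rad/s. 1 deg/s = 0.017453293 rad/s, so 8.4929034e-06 rad/s = 8.4929034e-06 / 0.017453293 = 0.00048660752 deg/s ≈ 0.0004866 deg/s (4 s.f.).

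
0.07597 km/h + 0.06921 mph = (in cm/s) 5.204. Check: 1 km/h = 0.27777778 m/s, so 0.07597 km/h = 0.07597 * 0.27777778 = 0.021102778 m/s. 1 mph = 0.44704 m/s, so 0.06921 mph = 0.06921 * 0.44704 = 0.030939638 m/s. Sum: 0.021102778 + 0.030939638 = 0.052042416 m/s. 1 cm/s = 0.01 m/s, so 0.052042416 m/s = 0.052042416 / 0.01 = 5.2042416 cm/s ≈ 5.204 cm/s (4 s.f.).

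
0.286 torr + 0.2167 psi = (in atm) 1 torr = 133.32237 Pa, so 0.286 torr = 0.286 * 133.32237 = 38.130197 Pa. 1 psi = 6894.7573 Pa, so 0.2167 psi = 0.2167 * 6894.7573 = 1494.0939 Pa. Sum: 38.130197 + 1494.0939 = 1532.2241 Pa. 1 atm = 101325 Pa, so 1532.2241 Pa = 1532.2241 / 101325 = 0.015121876 atm ≈ 0.01512 atm (4 s.f.). Final answer: 0.01512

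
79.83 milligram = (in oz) 0.002816. Check: 1 milligram = 1e-06 kg, so 79.83 milligram = 79.83 * 1e-06 = 7.983e-05 kg. 1 oz = 0.028349523 kg, so 7.983e-05 kg = 7.983e-05 / 0.028349523 = 0.0028159204 oz ≈ 0.002816 oz (4 s.f.).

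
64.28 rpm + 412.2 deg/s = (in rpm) 1 rpm = 0.10471976 rad/s, so 64.28 rpm = 64.28 * 0.10471976 = 6.7313859 rad/s. 1 deg/s = 0.017453293 rad/s, so 412.2 deg/s = 412.2 * 0.017453293 = 7.1942472 rad/s. Sum: 6.7313859 + 7.1942472 = 13.925633 rad/s. 1 rpm = 0.10471976 rad/s, so 13.925633 rad/s = 13.925633 / 0.10471976 = 132.98 rpm ≈ 133 rpm (4 s.f.). Final answer: 133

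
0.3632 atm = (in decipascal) 3.68e+05. Check: 1 atm = 101325 Pa, so 0.3632 atm = 0.3632 * 101325 = 36801.24 Pa. 1 decipascal = 0.1 Pa, so 36801.24 Pa = 36801.24 / 0.1 = 368012.4 decipascal ≈ 3.68e+05 decipascal (4 s.f.).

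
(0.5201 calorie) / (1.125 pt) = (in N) 5483. Check: 1 calorie = 4.184 J, so 0.5201 calorie = 0.5201 * 4.184 = 2.1760984 J. 1 pt = 0.00035277778 m, so 1.125 pt = 1.125 * 0.00035277778 = 0.000396875 m. Combine: 2.1760984 J / 0.000396875 m = 5483.0826 N. Result: 5483.0826 N ≈ 5483 N (4 s.f.).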